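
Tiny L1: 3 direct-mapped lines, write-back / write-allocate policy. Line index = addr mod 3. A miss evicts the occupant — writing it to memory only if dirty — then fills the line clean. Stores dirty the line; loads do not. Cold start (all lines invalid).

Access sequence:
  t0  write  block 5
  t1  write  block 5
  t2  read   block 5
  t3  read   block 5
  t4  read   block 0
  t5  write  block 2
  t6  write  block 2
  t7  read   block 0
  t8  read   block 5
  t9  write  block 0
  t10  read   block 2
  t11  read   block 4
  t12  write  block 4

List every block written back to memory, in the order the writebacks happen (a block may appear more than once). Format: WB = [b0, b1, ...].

0: W B5 -> L2 miss  d=D]
1: W B5 -> L2 hit  d=D]
2: R B5 -> L2 hit  d=D]
3: R B5 -> L2 hit  d=D]
4: R B0 -> L0 miss  d=-]
5: W B2 -> L2 miss wb->B5  d=D]
6: W B2 -> L2 hit  d=D]
7: R B0 -> L0 hit  d=-]
8: R B5 -> L2 miss wb->B2  d=-]
9: W B0 -> L0 hit  d=D]
10: R B2 -> L2 miss  d=-]
11: R B4 -> L1 miss  d=-]
12: W B4 -> L1 hit  d=D]

WB = [5, 2]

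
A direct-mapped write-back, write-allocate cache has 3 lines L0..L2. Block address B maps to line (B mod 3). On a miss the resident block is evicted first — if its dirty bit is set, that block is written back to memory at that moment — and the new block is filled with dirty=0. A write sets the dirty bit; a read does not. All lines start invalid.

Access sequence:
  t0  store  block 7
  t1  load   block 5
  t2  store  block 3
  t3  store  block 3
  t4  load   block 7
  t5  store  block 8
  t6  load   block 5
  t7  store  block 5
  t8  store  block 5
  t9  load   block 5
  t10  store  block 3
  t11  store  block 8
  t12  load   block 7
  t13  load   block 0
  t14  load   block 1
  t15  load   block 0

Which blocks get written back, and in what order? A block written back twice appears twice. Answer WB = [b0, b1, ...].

0: W B7 → L1 miss [D]
1: R B5 → L2 miss [-]
2: W B3 → L0 miss [D]
3: W B3 → L0 hit [D]
4: R B7 → L1 hit [D]
5: W B8 → L2 miss [D]
6: R B5 → L2 miss wb→B8 [-]
7: W B5 → L2 hit [D]
8: W B5 → L2 hit [D]
9: R B5 → L2 hit [D]
10: W B3 → L0 hit [D]
11: W B8 → L2 miss wb→B5 [D]
12: R B7 → L1 hit [D]
13: R B0 → L0 miss wb→B3 [-]
14: R B1 → L1 miss wb→B7 [-]
15: R B0 → L0 hit [-]

WB = [8, 5, 3, 7]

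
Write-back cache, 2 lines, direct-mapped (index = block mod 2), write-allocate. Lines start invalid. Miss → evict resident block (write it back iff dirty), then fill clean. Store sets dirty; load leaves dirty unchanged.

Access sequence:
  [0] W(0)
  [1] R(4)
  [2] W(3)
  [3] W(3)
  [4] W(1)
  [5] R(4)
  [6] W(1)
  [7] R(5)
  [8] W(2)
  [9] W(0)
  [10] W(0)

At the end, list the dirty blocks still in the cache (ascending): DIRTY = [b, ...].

DIRTY = [0]

  0 | W B0 → L0 miss [D]
  1 | R B4 → L0 miss wb→B0 [-]
  2 | W B3 → L1 miss [D]
  3 | W B3 → L1 hit [D]
  4 | W B1 → L1 miss wb→B3 [D]
  5 | R B4 → L0 hit [-]
  6 | W B1 → L1 hit [D]
  7 | R B5 → L1 miss wb→B1 [-]
  8 | W B2 → L0 miss [D]
  9 | W B0 → L0 miss wb→B2 [D]
  10 | W B0 → L0 hit [D]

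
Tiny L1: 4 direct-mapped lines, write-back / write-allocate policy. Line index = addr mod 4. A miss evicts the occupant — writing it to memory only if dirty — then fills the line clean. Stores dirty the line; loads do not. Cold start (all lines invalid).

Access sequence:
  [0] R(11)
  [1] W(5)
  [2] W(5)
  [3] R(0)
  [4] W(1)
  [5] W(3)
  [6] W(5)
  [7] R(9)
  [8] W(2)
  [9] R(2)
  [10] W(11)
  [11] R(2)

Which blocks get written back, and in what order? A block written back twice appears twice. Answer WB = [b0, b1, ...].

WB = [5, 1, 5, 3]

  0 | R B11 → L3 miss [-]
  1 | W B5 → L1 miss [D]
  2 | W B5 → L1 hit [D]
  3 | R B0 → L0 miss [-]
  4 | W B1 → L1 miss wb→B5 [D]
  5 | W B3 → L3 miss [D]
  6 | W B5 → L1 miss wb→B1 [D]
  7 | R B9 → L1 miss wb→B5 [-]
  8 | W B2 → L2 miss [D]
  9 | R B2 → L2 hit [D]
  10 | W B11 → L3 miss wb→B3 [D]
  11 | R B2 → L2 hit [D]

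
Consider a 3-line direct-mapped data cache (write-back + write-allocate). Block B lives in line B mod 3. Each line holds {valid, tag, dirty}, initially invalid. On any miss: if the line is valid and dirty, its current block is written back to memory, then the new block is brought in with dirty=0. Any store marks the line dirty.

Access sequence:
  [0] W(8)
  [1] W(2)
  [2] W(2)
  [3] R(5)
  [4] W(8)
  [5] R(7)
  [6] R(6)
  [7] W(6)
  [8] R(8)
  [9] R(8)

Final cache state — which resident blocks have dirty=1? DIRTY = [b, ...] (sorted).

DIRTY = [6, 8]

0: W B8 → L2 miss [D]
1: W B2 → L2 miss wb→B8 [D]
2: W B2 → L2 hit [D]
3: R B5 → L2 miss wb→B2 [-]
4: W B8 → L2 miss [D]
5: R B7 → L1 miss [-]
6: R B6 → L0 miss [-]
7: W B6 → L0 hit [D]
8: R B8 → L2 hit [D]
9: R B8 → L2 hit [D]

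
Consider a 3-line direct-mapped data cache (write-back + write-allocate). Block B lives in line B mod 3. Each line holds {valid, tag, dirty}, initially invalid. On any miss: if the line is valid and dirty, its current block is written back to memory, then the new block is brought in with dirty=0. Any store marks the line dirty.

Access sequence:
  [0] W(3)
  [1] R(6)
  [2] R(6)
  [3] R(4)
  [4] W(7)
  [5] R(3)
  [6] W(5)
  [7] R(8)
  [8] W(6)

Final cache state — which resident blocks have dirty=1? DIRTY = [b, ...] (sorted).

DIRTY = [6, 7]

  0 | W B3 → L0 miss [D]
  1 | R B6 → L0 miss wb→B3 [-]
  2 | R B6 → L0 hit [-]
  3 | R B4 → L1 miss [-]
  4 | W B7 → L1 miss [D]
  5 | R B3 → L0 miss [-]
  6 | W B5 → L2 miss [D]
  7 | R B8 → L2 miss wb→B5 [-]
  8 | W B6 → L0 miss [D]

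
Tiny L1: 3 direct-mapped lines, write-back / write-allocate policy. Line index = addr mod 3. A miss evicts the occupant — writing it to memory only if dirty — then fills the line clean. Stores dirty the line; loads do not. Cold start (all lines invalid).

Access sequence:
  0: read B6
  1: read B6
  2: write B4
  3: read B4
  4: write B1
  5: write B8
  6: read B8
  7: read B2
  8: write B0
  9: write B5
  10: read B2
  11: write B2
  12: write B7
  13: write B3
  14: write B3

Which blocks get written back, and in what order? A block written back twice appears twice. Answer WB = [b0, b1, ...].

WB = [4, 8, 5, 1, 0]

0: R B6 → L0 miss [-]
1: R B6 → L0 hit [-]
2: W B4 → L1 miss [D]
3: R B4 → L1 hit [D]
4: W B1 → L1 miss wb→B4 [D]
5: W B8 → L2 miss [D]
6: R B8 → L2 hit [D]
7: R B2 → L2 miss wb→B8 [-]
8: W B0 → L0 miss [D]
9: W B5 → L2 miss [D]
10: R B2 → L2 miss wb→B5 [-]
11: W B2 → L2 hit [D]
12: W B7 → L1 miss wb→B1 [D]
13: W B3 → L0 miss wb→B0 [D]
14: W B3 → L0 hit [D]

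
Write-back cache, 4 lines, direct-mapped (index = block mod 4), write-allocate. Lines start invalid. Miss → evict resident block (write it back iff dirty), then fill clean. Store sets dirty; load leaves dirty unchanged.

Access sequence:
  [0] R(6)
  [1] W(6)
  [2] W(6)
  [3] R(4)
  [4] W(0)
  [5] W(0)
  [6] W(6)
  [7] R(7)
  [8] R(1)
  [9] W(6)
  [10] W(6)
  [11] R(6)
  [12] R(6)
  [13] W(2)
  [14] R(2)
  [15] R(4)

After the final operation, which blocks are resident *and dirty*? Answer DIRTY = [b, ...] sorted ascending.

0: R B6 → L2 miss [-]
1: W B6 → L2 hit [D]
2: W B6 → L2 hit [D]
3: R B4 → L0 miss [-]
4: W B0 → L0 miss [D]
5: W B0 → L0 hit [D]
6: W B6 → L2 hit [D]
7: R B7 → L3 miss [-]
8: R B1 → L1 miss [-]
9: W B6 → L2 hit [D]
10: W B6 → L2 hit [D]
11: R B6 → L2 hit [D]
12: R B6 → L2 hit [D]
13: W B2 → L2 miss wb→B6 [D]
14: R B2 → L2 hit [D]
15: R B4 → L0 miss wb→B0 [-]

DIRTY = [2]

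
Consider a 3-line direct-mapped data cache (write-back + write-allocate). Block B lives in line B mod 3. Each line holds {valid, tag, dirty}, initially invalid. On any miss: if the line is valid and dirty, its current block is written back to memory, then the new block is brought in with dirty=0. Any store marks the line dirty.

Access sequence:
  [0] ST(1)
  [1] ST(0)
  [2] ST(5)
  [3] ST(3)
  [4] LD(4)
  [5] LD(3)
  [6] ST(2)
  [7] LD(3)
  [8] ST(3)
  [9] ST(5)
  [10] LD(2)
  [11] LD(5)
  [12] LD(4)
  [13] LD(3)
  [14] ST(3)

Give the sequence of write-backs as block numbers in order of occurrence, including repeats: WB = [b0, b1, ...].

0: W B1 → L1 miss [D]
1: W B0 → L0 miss [D]
2: W B5 → L2 miss [D]
3: W B3 → L0 miss wb→B0 [D]
4: R B4 → L1 miss wb→B1 [-]
5: R B3 → L0 hit [D]
6: W B2 → L2 miss wb→B5 [D]
7: R B3 → L0 hit [D]
8: W B3 → L0 hit [D]
9: W B5 → L2 miss wb→B2 [D]
10: R B2 → L2 miss wb→B5 [-]
11: R B5 → L2 miss [-]
12: R B4 → L1 hit [-]
13: R B3 → L0 hit [D]
14: W B3 → L0 hit [D]

WB = [0, 1, 5, 2, 5]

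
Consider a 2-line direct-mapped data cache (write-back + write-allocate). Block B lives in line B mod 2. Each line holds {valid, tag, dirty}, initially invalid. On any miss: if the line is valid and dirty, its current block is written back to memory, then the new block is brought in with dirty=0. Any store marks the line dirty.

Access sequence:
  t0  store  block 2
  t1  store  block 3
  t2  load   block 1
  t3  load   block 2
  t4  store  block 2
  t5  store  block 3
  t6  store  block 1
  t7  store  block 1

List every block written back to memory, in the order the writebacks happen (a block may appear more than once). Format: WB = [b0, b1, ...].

0: W B2 -> L0 miss  d=D]
1: W B3 -> L1 miss  d=D]
2: R B1 -> L1 miss wb->B3  d=-]
3: R B2 -> L0 hit  d=D]
4: W B2 -> L0 hit  d=D]
5: W B3 -> L1 miss  d=D]
6: W B1 -> L1 miss wb->B3  d=D]
7: W B1 -> L1 hit  d=D]

WB = [3, 3]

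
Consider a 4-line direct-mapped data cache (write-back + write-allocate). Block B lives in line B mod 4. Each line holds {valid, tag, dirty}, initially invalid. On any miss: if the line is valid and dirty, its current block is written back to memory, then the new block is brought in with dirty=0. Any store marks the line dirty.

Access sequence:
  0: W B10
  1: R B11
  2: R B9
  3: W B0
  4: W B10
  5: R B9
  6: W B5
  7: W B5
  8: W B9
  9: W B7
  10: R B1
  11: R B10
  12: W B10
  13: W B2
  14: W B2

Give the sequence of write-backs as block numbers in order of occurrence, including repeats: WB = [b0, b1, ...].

0: W B10 -> L2 miss  d=D]
1: R B11 -> L3 miss  d=-]
2: R B9 -> L1 miss  d=-]
3: W B0 -> L0 miss  d=D]
4: W B10 -> L2 hit  d=D]
5: R B9 -> L1 hit  d=-]
6: W B5 -> L1 miss  d=D]
7: W B5 -> L1 hit  d=D]
8: W B9 -> L1 miss wb->B5  d=D]
9: W B7 -> L3 miss  d=D]
10: R B1 -> L1 miss wb->B9  d=-]
11: R B10 -> L2 hit  d=D]
12: W B10 -> L2 hit  d=D]
13: W B2 -> L2 miss wb->B10  d=D]
14: W B2 -> L2 hit  d=D]

WB = [5, 9, 10]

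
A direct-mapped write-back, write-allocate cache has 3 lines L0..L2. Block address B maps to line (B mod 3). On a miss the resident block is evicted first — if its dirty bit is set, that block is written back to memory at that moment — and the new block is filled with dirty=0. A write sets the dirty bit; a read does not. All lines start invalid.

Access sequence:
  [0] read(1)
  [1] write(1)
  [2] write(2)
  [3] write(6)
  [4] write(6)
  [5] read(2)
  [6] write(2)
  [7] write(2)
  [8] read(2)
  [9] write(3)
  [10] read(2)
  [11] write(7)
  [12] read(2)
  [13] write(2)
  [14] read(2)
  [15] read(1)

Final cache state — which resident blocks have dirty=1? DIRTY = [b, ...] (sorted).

DIRTY = [2, 3]

0: R B1 -> L1 miss  d=-]
1: W B1 -> L1 hit  d=D]
2: W B2 -> L2 miss  d=D]
3: W B6 -> L0 miss  d=D]
4: W B6 -> L0 hit  d=D]
5: R B2 -> L2 hit  d=D]
6: W B2 -> L2 hit  d=D]
7: W B2 -> L2 hit  d=D]
8: R B2 -> L2 hit  d=D]
9: W B3 -> L0 miss wb->B6  d=D]
10: R B2 -> L2 hit  d=D]
11: W B7 -> L1 miss wb->B1  d=D]
12: R B2 -> L2 hit  d=D]
13: W B2 -> L2 hit  d=D]
14: R B2 -> L2 hit  d=D]
15: R B1 -> L1 miss wb->B7  d=-]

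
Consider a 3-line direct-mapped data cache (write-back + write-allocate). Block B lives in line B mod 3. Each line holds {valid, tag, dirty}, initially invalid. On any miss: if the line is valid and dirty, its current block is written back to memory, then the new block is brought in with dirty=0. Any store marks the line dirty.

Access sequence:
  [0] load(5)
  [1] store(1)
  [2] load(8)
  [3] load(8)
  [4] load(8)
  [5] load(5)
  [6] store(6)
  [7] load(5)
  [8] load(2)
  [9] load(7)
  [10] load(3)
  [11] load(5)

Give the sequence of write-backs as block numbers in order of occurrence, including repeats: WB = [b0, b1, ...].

  0 | R B5 → L2 miss [-]
  1 | W B1 → L1 miss [D]
  2 | R B8 → L2 miss [-]
  3 | R B8 → L2 hit [-]
  4 | R B8 → L2 hit [-]
  5 | R B5 → L2 miss [-]
  6 | W B6 → L0 miss [D]
  7 | R B5 → L2 hit [-]
  8 | R B2 → L2 miss [-]
  9 | R B7 → L1 miss wb→B1 [-]
  10 | R B3 → L0 miss wb→B6 [-]
  11 | R B5 → L2 miss [-]

WB = [1, 6]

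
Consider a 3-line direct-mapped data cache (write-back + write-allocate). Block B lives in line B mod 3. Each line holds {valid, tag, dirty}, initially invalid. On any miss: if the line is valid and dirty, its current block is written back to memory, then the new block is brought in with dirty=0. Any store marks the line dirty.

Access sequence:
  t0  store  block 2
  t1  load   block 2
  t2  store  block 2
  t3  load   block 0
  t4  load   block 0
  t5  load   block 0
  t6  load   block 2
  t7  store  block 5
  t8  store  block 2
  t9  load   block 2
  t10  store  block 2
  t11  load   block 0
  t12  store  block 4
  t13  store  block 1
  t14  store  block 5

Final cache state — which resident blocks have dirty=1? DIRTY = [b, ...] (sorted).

DIRTY = [1, 5]

0: W B2 → L2 miss [D]
1: R B2 → L2 hit [D]
2: W B2 → L2 hit [D]
3: R B0 → L0 miss [-]
4: R B0 → L0 hit [-]
5: R B0 → L0 hit [-]
6: R B2 → L2 hit [D]
7: W B5 → L2 miss wb→B2 [D]
8: W B2 → L2 miss wb→B5 [D]
9: R B2 → L2 hit [D]
10: W B2 → L2 hit [D]
11: R B0 → L0 hit [-]
12: W B4 → L1 miss [D]
13: W B1 → L1 miss wb→B4 [D]
14: W B5 → L2 miss wb→B2 [D]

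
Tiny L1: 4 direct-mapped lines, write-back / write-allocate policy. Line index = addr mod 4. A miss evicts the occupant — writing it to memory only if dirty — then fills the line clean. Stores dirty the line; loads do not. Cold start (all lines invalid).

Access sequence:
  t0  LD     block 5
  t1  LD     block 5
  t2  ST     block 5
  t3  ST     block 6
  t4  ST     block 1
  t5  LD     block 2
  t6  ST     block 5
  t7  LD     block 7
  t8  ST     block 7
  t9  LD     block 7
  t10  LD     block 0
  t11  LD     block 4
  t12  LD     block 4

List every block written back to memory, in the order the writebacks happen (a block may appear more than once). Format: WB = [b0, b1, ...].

0: R B5 → L1 miss [-]
1: R B5 → L1 hit [-]
2: W B5 → L1 hit [D]
3: W B6 → L2 miss [D]
4: W B1 → L1 miss wb→B5 [D]
5: R B2 → L2 miss wb→B6 [-]
6: W B5 → L1 miss wb→B1 [D]
7: R B7 → L3 miss [-]
8: W B7 → L3 hit [D]
9: R B7 → L3 hit [D]
10: R B0 → L0 miss [-]
11: R B4 → L0 miss [-]
12: R B4 → L0 hit [-]

WB = [5, 6, 1]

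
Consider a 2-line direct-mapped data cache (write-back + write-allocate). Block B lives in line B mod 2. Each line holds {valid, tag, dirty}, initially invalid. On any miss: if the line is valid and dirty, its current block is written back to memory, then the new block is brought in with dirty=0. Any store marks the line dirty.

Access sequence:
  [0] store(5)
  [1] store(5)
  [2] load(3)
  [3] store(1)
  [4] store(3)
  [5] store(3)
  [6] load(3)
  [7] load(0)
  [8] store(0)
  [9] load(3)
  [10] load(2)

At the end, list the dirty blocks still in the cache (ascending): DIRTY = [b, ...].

DIRTY = [3]

0: W B5 -> L1 miss  d=D]
1: W B5 -> L1 hit  d=D]
2: R B3 -> L1 miss wb->B5  d=-]
3: W B1 -> L1 miss  d=D]
4: W B3 -> L1 miss wb->B1  d=D]
5: W B3 -> L1 hit  d=D]
6: R B3 -> L1 hit  d=D]
7: R B0 -> L0 miss  d=-]
8: W B0 -> L0 hit  d=D]
9: R B3 -> L1 hit  d=D]
10: R B2 -> L0 miss wb->B0  d=-]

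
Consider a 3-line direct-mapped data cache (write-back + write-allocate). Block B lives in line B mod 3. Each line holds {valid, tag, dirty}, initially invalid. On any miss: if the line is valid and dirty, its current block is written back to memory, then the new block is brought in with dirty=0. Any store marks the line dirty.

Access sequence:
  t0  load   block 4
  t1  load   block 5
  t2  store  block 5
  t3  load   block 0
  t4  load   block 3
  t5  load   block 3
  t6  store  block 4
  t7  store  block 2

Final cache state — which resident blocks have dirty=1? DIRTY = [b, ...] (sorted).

DIRTY = [2, 4]

0: R B4 → L1 miss [-]
1: R B5 → L2 miss [-]
2: W B5 → L2 hit [D]
3: R B0 → L0 miss [-]
4: R B3 → L0 miss [-]
5: R B3 → L0 hit [-]
6: W B4 → L1 hit [D]
7: W B2 → L2 miss wb→B5 [D]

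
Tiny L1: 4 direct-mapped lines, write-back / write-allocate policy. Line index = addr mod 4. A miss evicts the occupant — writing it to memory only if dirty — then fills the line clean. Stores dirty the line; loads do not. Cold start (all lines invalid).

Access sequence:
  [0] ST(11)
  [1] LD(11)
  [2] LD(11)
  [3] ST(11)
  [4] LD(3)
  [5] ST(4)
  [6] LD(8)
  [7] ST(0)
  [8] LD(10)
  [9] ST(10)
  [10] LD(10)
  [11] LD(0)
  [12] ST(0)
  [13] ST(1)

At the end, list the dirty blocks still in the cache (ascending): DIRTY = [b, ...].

  0 | W B11 → L3 miss [D]
  1 | R B11 → L3 hit [D]
  2 | R B11 → L3 hit [D]
  3 | W B11 → L3 hit [D]
  4 | R B3 → L3 miss wb→B11 [-]
  5 | W B4 → L0 miss [D]
  6 | R B8 → L0 miss wb→B4 [-]
  7 | W B0 → L0 miss [D]
  8 | R B10 → L2 miss [-]
  9 | W B10 → L2 hit [D]
  10 | R B10 → L2 hit [D]
  11 | R B0 → L0 hit [D]
  12 | W B0 → L0 hit [D]
  13 | W B1 → L1 miss [D]

DIRTY = [0, 1, 10]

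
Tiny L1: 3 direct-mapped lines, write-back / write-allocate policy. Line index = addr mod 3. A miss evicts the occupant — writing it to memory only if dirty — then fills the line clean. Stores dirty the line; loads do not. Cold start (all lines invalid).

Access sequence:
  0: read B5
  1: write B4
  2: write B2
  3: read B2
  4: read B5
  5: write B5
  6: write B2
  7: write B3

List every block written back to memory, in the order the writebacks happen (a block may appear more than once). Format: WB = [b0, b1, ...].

WB = [2, 5]

0: R B5 → L2 miss [-]
1: W B4 → L1 miss [D]
2: W B2 → L2 miss [D]
3: R B2 → L2 hit [D]
4: R B5 → L2 miss wb→B2 [-]
5: W B5 → L2 hit [D]
6: W B2 → L2 miss wb→B5 [D]
7: W B3 → L0 miss [D]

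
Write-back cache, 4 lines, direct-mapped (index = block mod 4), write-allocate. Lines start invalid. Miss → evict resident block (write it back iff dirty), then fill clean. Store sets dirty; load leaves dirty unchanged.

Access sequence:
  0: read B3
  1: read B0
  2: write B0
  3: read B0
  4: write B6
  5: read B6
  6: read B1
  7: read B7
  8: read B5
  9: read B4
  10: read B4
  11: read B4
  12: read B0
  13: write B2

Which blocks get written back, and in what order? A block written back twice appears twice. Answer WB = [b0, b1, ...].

WB = [0, 6]

0: R B3 -> L3 miss  d=-]
1: R B0 -> L0 miss  d=-]
2: W B0 -> L0 hit  d=D]
3: R B0 -> L0 hit  d=D]
4: W B6 -> L2 miss  d=D]
5: R B6 -> L2 hit  d=D]
6: R B1 -> L1 miss  d=-]
7: R B7 -> L3 miss  d=-]
8: R B5 -> L1 miss  d=-]
9: R B4 -> L0 miss wb->B0  d=-]
10: R B4 -> L0 hit  d=-]
11: R B4 -> L0 hit  d=-]
12: R B0 -> L0 miss  d=-]
13: W B2 -> L2 miss wb->B6  d=D]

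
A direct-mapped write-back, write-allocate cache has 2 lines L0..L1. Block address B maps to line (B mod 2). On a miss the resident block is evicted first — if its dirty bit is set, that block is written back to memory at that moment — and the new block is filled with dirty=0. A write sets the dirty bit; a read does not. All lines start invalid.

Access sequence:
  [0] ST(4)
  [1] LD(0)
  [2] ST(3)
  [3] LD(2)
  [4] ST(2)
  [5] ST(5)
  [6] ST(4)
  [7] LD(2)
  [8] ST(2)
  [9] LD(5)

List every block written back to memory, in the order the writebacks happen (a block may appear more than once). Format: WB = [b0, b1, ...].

WB = [4, 3, 2, 4]

0: W B4 -> L0 miss  d=D]
1: R B0 -> L0 miss wb->B4  d=-]
2: W B3 -> L1 miss  d=D]
3: R B2 -> L0 miss  d=-]
4: W B2 -> L0 hit  d=D]
5: W B5 -> L1 miss wb->B3  d=D]
6: W B4 -> L0 miss wb->B2  d=D]
7: R B2 -> L0 miss wb->B4  d=-]
8: W B2 -> L0 hit  d=D]
9: R B5 -> L1 hit  d=D]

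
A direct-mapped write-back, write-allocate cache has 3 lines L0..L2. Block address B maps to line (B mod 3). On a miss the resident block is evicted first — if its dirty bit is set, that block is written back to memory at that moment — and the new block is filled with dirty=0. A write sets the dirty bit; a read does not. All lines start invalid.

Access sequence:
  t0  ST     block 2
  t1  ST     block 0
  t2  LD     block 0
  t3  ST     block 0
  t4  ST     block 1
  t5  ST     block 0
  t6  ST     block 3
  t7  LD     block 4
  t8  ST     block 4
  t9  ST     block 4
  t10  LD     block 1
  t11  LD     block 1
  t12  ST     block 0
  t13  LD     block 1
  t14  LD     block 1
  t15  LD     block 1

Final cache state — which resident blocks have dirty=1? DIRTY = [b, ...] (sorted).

DIRTY = [0, 2]

  0 | W B2 → L2 miss [D]
  1 | W B0 → L0 miss [D]
  2 | R B0 → L0 hit [D]
  3 | W B0 → L0 hit [D]
  4 | W B1 → L1 miss [D]
  5 | W B0 → L0 hit [D]
  6 | W B3 → L0 miss wb→B0 [D]
  7 | R B4 → L1 miss wb→B1 [-]
  8 | W B4 → L1 hit [D]
  9 | W B4 → L1 hit [D]
  10 | R B1 → L1 miss wb→B4 [-]
  11 | R B1 → L1 hit [-]
  12 | W B0 → L0 miss wb→B3 [D]
  13 | R B1 → L1 hit [-]
  14 | R B1 → L1 hit [-]
  15 | R B1 → L1 hit [-]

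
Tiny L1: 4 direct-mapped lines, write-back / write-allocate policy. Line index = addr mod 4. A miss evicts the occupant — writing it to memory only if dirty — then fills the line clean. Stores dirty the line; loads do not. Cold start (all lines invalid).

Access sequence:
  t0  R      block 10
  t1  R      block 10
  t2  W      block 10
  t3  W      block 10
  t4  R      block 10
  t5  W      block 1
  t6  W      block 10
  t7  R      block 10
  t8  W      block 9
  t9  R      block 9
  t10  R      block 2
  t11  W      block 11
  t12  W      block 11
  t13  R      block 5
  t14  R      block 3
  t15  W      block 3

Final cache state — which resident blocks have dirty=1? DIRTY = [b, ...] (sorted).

0: R B10 -> L2 miss  d=-]
1: R B10 -> L2 hit  d=-]
2: W B10 -> L2 hit  d=D]
3: W B10 -> L2 hit  d=D]
4: R B10 -> L2 hit  d=D]
5: W B1 -> L1 miss  d=D]
6: W B10 -> L2 hit  d=D]
7: R B10 -> L2 hit  d=D]
8: W B9 -> L1 miss wb->B1  d=D]
9: R B9 -> L1 hit  d=D]
10: R B2 -> L2 miss wb->B10  d=-]
11: W B11 -> L3 miss  d=D]
12: W B11 -> L3 hit  d=D]
13: R B5 -> L1 miss wb->B9  d=-]
14: R B3 -> L3 miss wb->B11  d=-]
15: W B3 -> L3 hit  d=D]

DIRTY = [3]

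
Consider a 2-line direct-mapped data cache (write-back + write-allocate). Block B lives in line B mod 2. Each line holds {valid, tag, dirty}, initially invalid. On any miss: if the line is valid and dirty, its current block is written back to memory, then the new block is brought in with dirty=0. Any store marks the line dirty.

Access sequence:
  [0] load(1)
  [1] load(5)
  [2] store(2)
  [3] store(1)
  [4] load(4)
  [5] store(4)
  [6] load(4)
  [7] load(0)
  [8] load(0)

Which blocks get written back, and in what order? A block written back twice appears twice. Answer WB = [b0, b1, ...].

WB = [2, 4]

0: R B1 -> L1 miss  d=-]
1: R B5 -> L1 miss  d=-]
2: W B2 -> L0 miss  d=D]
3: W B1 -> L1 miss  d=D]
4: R B4 -> L0 miss wb->B2  d=-]
5: W B4 -> L0 hit  d=D]
6: R B4 -> L0 hit  d=D]
7: R B0 -> L0 miss wb->B4  d=-]
8: R B0 -> L0 hit  d=-]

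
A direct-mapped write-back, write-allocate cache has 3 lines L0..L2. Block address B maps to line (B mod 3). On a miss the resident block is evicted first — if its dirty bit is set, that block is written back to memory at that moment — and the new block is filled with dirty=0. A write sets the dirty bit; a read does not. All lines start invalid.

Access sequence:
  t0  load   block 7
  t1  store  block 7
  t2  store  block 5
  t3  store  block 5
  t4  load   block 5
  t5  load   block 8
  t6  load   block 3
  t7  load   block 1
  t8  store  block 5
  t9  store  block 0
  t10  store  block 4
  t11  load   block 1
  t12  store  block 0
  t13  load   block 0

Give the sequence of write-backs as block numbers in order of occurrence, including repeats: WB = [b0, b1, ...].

WB = [5, 7, 4]

0: R B7 -> L1 miss  d=-]
1: W B7 -> L1 hit  d=D]
2: W B5 -> L2 miss  d=D]
3: W B5 -> L2 hit  d=D]
4: R B5 -> L2 hit  d=D]
5: R B8 -> L2 miss wb->B5  d=-]
6: R B3 -> L0 miss  d=-]
7: R B1 -> L1 miss wb->B7  d=-]
8: W B5 -> L2 miss  d=D]
9: W B0 -> L0 miss  d=D]
10: W B4 -> L1 miss  d=D]
11: R B1 -> L1 miss wb->B4  d=-]
12: W B0 -> L0 hit  d=D]
13: R B0 -> L0 hit  d=D]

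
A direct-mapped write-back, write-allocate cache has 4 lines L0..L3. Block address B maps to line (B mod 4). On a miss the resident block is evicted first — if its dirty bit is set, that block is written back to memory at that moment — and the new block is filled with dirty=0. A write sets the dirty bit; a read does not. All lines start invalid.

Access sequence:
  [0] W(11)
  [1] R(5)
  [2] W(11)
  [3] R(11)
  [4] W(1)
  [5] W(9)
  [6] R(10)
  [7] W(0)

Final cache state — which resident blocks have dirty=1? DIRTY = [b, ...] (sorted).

DIRTY = [0, 9, 11]

0: W B11 → L3 miss [D]
1: R B5 → L1 miss [-]
2: W B11 → L3 hit [D]
3: R B11 → L3 hit [D]
4: W B1 → L1 miss [D]
5: W B9 → L1 miss wb→B1 [D]
6: R B10 → L2 miss [-]
7: W B0 → L0 miss [D]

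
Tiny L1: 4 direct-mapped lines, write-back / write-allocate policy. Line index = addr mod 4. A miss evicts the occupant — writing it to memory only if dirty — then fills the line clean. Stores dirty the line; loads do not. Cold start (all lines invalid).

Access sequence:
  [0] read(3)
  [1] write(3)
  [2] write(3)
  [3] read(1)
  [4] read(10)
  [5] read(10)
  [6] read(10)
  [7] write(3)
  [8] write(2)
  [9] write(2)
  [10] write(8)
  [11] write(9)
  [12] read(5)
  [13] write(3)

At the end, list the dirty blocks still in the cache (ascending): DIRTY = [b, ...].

DIRTY = [2, 3, 8]

0: R B3 -> L3 miss  d=-]
1: W B3 -> L3 hit  d=D]
2: W B3 -> L3 hit  d=D]
3: R B1 -> L1 miss  d=-]
4: R B10 -> L2 miss  d=-]
5: R B10 -> L2 hit  d=-]
6: R B10 -> L2 hit  d=-]
7: W B3 -> L3 hit  d=D]
8: W B2 -> L2 miss  d=D]
9: W B2 -> L2 hit  d=D]
10: W B8 -> L0 miss  d=D]
11: W B9 -> L1 miss  d=D]
12: R B5 -> L1 miss wb->B9  d=-]
13: W B3 -> L3 hit  d=D]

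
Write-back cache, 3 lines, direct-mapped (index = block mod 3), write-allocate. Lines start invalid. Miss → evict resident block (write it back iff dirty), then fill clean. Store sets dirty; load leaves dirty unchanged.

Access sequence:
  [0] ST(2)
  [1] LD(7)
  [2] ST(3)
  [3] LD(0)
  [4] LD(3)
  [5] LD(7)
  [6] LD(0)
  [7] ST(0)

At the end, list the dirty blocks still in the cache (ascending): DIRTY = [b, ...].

DIRTY = [0, 2]

  0 | W B2 → L2 miss [D]
  1 | R B7 → L1 miss [-]
  2 | W B3 → L0 miss [D]
  3 | R B0 → L0 miss wb→B3 [-]
  4 | R B3 → L0 miss [-]
  5 | R B7 → L1 hit [-]
  6 | R B0 → L0 miss [-]
  7 | W B0 → L0 hit [D]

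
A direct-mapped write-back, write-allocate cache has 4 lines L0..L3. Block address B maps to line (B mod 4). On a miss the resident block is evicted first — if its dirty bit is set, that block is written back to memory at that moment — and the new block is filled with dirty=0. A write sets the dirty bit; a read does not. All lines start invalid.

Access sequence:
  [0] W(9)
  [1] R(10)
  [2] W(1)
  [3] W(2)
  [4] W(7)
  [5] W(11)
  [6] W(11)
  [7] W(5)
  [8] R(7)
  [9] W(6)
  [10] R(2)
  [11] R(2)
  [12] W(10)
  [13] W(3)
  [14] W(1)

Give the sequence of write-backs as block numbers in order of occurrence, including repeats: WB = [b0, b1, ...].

0: W B9 → L1 miss [D]
1: R B10 → L2 miss [-]
2: W B1 → L1 miss wb→B9 [D]
3: W B2 → L2 miss [D]
4: W B7 → L3 miss [D]
5: W B11 → L3 miss wb→B7 [D]
6: W B11 → L3 hit [D]
7: W B5 → L1 miss wb→B1 [D]
8: R B7 → L3 miss wb→B11 [-]
9: W B6 → L2 miss wb→B2 [D]
10: R B2 → L2 miss wb→B6 [-]
11: R B2 → L2 hit [-]
12: W B10 → L2 miss [D]
13: W B3 → L3 miss [D]
14: W B1 → L1 miss wb→B5 [D]

WB = [9, 7, 1, 11, 2, 6, 5]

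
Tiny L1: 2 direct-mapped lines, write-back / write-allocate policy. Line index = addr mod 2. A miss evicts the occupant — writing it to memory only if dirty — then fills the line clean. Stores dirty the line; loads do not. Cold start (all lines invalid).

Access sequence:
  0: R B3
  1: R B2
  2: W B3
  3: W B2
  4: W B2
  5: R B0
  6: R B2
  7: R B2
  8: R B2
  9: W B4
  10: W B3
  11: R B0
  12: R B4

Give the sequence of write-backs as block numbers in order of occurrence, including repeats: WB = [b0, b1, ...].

  0 | R B3 → L1 miss [-]
  1 | R B2 → L0 miss [-]
  2 | W B3 → L1 hit [D]
  3 | W B2 → L0 hit [D]
  4 | W B2 → L0 hit [D]
  5 | R B0 → L0 miss wb→B2 [-]
  6 | R B2 → L0 miss [-]
  7 | R B2 → L0 hit [-]
  8 | R B2 → L0 hit [-]
  9 | W B4 → L0 miss [D]
  10 | W B3 → L1 hit [D]
  11 | R B0 → L0 miss wb→B4 [-]
  12 | R B4 → L0 miss [-]

WB = [2, 4]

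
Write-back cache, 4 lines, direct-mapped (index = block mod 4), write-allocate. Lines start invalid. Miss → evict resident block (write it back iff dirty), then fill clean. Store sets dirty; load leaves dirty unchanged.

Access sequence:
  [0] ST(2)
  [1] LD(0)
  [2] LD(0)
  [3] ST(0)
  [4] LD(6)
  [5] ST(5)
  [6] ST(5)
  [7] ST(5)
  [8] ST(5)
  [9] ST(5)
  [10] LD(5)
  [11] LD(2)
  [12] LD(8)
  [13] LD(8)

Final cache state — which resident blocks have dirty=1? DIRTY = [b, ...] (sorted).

DIRTY = [5]

  0 | W B2 → L2 miss [D]
  1 | R B0 → L0 miss [-]
  2 | R B0 → L0 hit [-]
  3 | W B0 → L0 hit [D]
  4 | R B6 → L2 miss wb→B2 [-]
  5 | W B5 → L1 miss [D]
  6 | W B5 → L1 hit [D]
  7 | W B5 → L1 hit [D]
  8 | W B5 → L1 hit [D]
  9 | W B5 → L1 hit [D]
  10 | R B5 → L1 hit [D]
  11 | R B2 → L2 miss [-]
  12 | R B8 → L0 miss wb→B0 [-]
  13 | R B8 → L0 hit [-]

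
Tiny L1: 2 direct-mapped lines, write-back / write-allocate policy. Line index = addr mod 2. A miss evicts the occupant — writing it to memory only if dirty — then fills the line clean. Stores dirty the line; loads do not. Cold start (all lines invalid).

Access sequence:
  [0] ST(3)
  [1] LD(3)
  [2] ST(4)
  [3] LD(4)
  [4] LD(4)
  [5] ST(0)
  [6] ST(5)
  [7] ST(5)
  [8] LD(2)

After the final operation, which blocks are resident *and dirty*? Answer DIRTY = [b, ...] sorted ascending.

DIRTY = [5]

  0 | W B3 → L1 miss [D]
  1 | R B3 → L1 hit [D]
  2 | W B4 → L0 miss [D]
  3 | R B4 → L0 hit [D]
  4 | R B4 → L0 hit [D]
  5 | W B0 → L0 miss wb→B4 [D]
  6 | W B5 → L1 miss wb→B3 [D]
  7 | W B5 → L1 hit [D]
  8 | R B2 → L0 miss wb→B0 [-]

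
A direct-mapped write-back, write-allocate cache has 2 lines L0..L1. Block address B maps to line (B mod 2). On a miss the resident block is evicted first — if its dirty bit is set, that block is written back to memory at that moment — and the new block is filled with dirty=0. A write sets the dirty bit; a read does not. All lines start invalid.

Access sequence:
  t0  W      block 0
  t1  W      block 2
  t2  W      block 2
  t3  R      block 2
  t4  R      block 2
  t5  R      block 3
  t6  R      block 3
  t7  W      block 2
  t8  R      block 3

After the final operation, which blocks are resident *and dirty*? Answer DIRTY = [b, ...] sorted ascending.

DIRTY = [2]

  0 | W B0 → L0 miss [D]
  1 | W B2 → L0 miss wb→B0 [D]
  2 | W B2 → L0 hit [D]
  3 | R B2 → L0 hit [D]
  4 | R B2 → L0 hit [D]
  5 | R B3 → L1 miss [-]
  6 | R B3 → L1 hit [-]
  7 | W B2 → L0 hit [D]
  8 | R B3 → L1 hit [-]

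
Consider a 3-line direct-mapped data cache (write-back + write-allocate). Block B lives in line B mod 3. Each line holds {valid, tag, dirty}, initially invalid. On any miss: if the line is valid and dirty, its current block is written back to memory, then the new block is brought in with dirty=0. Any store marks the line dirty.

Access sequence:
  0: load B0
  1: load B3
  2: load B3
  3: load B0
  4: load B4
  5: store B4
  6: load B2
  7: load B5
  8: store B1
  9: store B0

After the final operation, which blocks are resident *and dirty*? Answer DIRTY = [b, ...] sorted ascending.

DIRTY = [0, 1]

  0 | R B0 → L0 miss [-]
  1 | R B3 → L0 miss [-]
  2 | R B3 → L0 hit [-]
  3 | R B0 → L0 miss [-]
  4 | R B4 → L1 miss [-]
  5 | W B4 → L1 hit [D]
  6 | R B2 → L2 miss [-]
  7 | R B5 → L2 miss [-]
  8 | W B1 → L1 miss wb→B4 [D]
  9 | W B0 → L0 hit [D]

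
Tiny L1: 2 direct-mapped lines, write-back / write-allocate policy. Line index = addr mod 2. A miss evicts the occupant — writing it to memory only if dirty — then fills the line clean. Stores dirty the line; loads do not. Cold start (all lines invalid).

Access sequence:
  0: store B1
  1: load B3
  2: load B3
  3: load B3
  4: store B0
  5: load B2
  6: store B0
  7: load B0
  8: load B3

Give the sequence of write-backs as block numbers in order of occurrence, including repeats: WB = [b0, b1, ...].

  0 | W B1 → L1 miss [D]
  1 | R B3 → L1 miss wb→B1 [-]
  2 | R B3 → L1 hit [-]
  3 | R B3 → L1 hit [-]
  4 | W B0 → L0 miss [D]
  5 | R B2 → L0 miss wb→B0 [-]
  6 | W B0 → L0 miss [D]
  7 | R B0 → L0 hit [D]
  8 | R B3 → L1 hit [-]

WB = [1, 0]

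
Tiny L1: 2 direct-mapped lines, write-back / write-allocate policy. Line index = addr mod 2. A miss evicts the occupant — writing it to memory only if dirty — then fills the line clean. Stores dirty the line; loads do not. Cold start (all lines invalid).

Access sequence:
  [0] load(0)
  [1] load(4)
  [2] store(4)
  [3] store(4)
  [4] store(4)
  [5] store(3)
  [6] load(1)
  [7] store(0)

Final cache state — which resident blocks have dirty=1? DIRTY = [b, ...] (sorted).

DIRTY = [0]

0: R B0 -> L0 miss  d=-]
1: R B4 -> L0 miss  d=-]
2: W B4 -> L0 hit  d=D]
3: W B4 -> L0 hit  d=D]
4: W B4 -> L0 hit  d=D]
5: W B3 -> L1 miss  d=D]
6: R B1 -> L1 miss wb->B3  d=-]
7: W B0 -> L0 miss wb->B4  d=D]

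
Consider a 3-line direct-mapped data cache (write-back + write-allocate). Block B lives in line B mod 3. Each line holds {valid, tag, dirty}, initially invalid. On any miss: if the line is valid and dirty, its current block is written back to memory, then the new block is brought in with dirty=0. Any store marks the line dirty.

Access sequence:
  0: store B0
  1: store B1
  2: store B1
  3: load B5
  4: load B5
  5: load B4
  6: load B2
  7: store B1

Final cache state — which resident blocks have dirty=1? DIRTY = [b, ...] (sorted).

DIRTY = [0, 1]

0: W B0 → L0 miss [D]
1: W B1 → L1 miss [D]
2: W B1 → L1 hit [D]
3: R B5 → L2 miss [-]
4: R B5 → L2 hit [-]
5: R B4 → L1 miss wb→B1 [-]
6: R B2 → L2 miss [-]
7: W B1 → L1 miss [D]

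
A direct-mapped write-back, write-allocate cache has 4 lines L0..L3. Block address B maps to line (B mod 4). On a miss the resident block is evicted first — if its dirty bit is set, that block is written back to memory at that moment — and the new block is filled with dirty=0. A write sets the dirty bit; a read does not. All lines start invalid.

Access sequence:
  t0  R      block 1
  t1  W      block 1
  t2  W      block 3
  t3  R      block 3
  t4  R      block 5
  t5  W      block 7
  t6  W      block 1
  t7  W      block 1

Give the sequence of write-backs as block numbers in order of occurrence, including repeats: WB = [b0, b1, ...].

WB = [1, 3]

  0 | R B1 → L1 miss [-]
  1 | W B1 → L1 hit [D]
  2 | W B3 → L3 miss [D]
  3 | R B3 → L3 hit [D]
  4 | R B5 → L1 miss wb→B1 [-]
  5 | W B7 → L3 miss wb→B3 [D]
  6 | W B1 → L1 miss [D]
  7 | W B1 → L1 hit [D]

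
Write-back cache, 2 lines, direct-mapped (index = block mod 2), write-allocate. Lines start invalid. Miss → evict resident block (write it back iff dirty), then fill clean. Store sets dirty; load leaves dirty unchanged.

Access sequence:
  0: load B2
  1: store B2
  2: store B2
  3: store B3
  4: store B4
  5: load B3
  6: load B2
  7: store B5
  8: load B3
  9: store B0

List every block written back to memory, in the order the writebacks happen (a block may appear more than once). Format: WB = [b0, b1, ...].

  0 | R B2 → L0 miss [-]
  1 | W B2 → L0 hit [D]
  2 | W B2 → L0 hit [D]
  3 | W B3 → L1 miss [D]
  4 | W B4 → L0 miss wb→B2 [D]
  5 | R B3 → L1 hit [D]
  6 | R B2 → L0 miss wb→B4 [-]
  7 | W B5 → L1 miss wb→B3 [D]
  8 | R B3 → L1 miss wb→B5 [-]
  9 | W B0 → L0 miss [D]

WB = [2, 4, 3, 5]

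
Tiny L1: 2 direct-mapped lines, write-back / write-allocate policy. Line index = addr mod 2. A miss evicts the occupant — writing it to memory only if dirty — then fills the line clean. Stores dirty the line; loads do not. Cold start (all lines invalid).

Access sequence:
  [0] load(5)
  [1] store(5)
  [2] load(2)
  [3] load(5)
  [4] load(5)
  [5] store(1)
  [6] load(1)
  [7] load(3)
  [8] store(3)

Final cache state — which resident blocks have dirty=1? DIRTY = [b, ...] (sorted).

DIRTY = [3]

0: R B5 -> L1 miss  d=-]
1: W B5 -> L1 hit  d=D]
2: R B2 -> L0 miss  d=-]
3: R B5 -> L1 hit  d=D]
4: R B5 -> L1 hit  d=D]
5: W B1 -> L1 miss wb->B5  d=D]
6: R B1 -> L1 hit  d=D]
7: R B3 -> L1 miss wb->B1  d=-]
8: W B3 -> L1 hit  d=D]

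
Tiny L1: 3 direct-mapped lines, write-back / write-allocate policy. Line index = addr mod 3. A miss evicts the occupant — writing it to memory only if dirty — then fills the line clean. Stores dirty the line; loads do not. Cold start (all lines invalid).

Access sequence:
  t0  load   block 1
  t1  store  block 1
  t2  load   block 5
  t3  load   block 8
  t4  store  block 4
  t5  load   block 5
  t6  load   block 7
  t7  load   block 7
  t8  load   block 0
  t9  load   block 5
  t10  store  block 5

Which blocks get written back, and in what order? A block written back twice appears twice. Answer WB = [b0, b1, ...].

WB = [1, 4]

  0 | R B1 → L1 miss [-]
  1 | W B1 → L1 hit [D]
  2 | R B5 → L2 miss [-]
  3 | R B8 → L2 miss [-]
  4 | W B4 → L1 miss wb→B1 [D]
  5 | R B5 → L2 miss [-]
  6 | R B7 → L1 miss wb→B4 [-]
  7 | R B7 → L1 hit [-]
  8 | R B0 → L0 miss [-]
  9 | R B5 → L2 hit [-]
  10 | W B5 → L2 hit [D]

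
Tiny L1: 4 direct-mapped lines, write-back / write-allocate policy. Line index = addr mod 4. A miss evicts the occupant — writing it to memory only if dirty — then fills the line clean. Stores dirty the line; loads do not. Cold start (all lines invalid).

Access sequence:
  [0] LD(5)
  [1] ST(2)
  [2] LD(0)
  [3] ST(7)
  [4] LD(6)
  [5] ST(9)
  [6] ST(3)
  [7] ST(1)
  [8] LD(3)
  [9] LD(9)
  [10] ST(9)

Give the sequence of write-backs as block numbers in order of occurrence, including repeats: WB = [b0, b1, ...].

WB = [2, 7, 9, 1]

0: R B5 → L1 miss [-]
1: W B2 → L2 miss [D]
2: R B0 → L0 miss [-]
3: W B7 → L3 miss [D]
4: R B6 → L2 miss wb→B2 [-]
5: W B9 → L1 miss [D]
6: W B3 → L3 miss wb→B7 [D]
7: W B1 → L1 miss wb→B9 [D]
8: R B3 → L3 hit [D]
9: R B9 → L1 miss wb→B1 [-]
10: W B9 → L1 hit [D]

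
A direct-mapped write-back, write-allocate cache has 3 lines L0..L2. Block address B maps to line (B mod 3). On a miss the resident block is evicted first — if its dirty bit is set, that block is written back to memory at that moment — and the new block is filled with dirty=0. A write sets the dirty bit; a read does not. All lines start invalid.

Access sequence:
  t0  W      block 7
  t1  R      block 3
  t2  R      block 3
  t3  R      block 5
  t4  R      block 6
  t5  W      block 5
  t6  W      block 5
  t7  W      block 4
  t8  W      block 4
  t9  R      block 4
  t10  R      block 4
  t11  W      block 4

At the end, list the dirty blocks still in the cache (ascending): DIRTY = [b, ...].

DIRTY = [4, 5]

0: W B7 → L1 miss [D]
1: R B3 → L0 miss [-]
2: R B3 → L0 hit [-]
3: R B5 → L2 miss [-]
4: R B6 → L0 miss [-]
5: W B5 → L2 hit [D]
6: W B5 → L2 hit [D]
7: W B4 → L1 miss wb→B7 [D]
8: W B4 → L1 hit [D]
9: R B4 → L1 hit [D]
10: R B4 → L1 hit [D]
11: W B4 → L1 hit [D]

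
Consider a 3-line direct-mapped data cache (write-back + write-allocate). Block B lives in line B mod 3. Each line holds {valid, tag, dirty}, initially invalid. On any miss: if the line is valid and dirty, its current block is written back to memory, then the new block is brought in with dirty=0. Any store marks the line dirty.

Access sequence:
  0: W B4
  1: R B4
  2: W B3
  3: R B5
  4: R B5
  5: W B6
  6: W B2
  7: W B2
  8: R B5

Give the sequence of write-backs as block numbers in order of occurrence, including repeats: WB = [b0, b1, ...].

WB = [3, 2]

0: W B4 → L1 miss [D]
1: R B4 → L1 hit [D]
2: W B3 → L0 miss [D]
3: R B5 → L2 miss [-]
4: R B5 → L2 hit [-]
5: W B6 → L0 miss wb→B3 [D]
6: W B2 → L2 miss [D]
7: W B2 → L2 hit [D]
8: R B5 → L2 miss wb→B2 [-]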